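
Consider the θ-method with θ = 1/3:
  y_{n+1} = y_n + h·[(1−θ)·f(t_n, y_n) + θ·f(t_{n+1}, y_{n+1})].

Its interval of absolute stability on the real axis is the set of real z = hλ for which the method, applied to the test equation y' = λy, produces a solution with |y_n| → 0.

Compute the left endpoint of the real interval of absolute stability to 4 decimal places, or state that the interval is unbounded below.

left endpoint -6.0000.

Set f=λy, z=hλ:
  y_{n+1} = y_n + z·[2/3·y_n + 1/3·y_{n+1}] ⇒ (1 − 1/3z)y_{n+1} = (1 + 2/3z)y_n
  ⇒ R(z) = (1 + 2/3z)/(1 − 1/3z).

Find x<0 with |R(x)|<1.
x=-1.01: |R|=0.2444
R=−1: 1+2/3x = −1+1/3x ⇒ -1/3x=2 ⇒ x=2/(-1/3)=-6.0000
Confirm numerically:
  x=-5.200: |R|=0.90244 <1
  x=-4.622: |R|=0.81921 <1
  x=-4.240: |R|=0.75691 <1
  x=-3.399: |R|=0.59353 <1
  x=-6.466: |R|=1.04923 >1
  x=-6.364: |R|=1.03887 >1
Stable set (-6.0000, 0).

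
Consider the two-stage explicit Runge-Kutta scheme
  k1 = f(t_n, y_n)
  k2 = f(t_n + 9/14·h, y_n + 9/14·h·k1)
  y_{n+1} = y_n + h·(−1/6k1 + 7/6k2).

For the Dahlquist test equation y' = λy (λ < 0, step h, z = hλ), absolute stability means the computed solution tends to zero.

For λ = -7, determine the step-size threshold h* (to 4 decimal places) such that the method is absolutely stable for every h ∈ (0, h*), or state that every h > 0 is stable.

With y'=λy (z=hλ):
  k1=λy_n ⇒ h·k1=z·y_n;  k2=λ(1+9/14z)y_n ⇒ h·k2=z(1+9/14z)y_n
  y_{n+1}/y_n = 1 − 1/6z + 7/6z(1+9/14z) = 1 + z + 3/4z²
  Hence R(z) = 1 + z + 3/4z².

Find x<0 with |R(x)|<1.
x=-1.17: |R|=0.8567
R=1: x+3/4x²=0 ⇒ x=−4/3=-1.3333; min R=1−1/(4·3/4)=0.6667>−1
Confirm numerically:
  x=-0.967: |R|=0.73432 <1
  x=-0.950: |R|=0.72687 <1
  x=-0.798: |R|=0.67960 <1
  x=-0.742: |R|=0.67092 <1
  x=-1.838: |R|=1.69568 >1
  x=-1.689: |R|=1.45054 >1
  x=-1.375: |R|=1.04297 >1
Stable set (-1.3333, 0).

(-1.3333,0); λ=-7 ⇒ h* = (4/3)/7 = 0.1905.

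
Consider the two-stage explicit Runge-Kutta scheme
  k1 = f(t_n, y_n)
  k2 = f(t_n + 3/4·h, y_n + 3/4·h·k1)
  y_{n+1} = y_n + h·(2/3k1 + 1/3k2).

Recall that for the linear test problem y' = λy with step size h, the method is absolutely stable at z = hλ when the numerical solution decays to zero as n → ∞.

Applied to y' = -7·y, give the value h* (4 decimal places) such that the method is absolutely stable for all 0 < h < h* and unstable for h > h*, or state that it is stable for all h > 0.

(-4.0000,0); λ=-7 ⇒ h* = (4)/7 = 0.5714.

Test eqn y'=λy, z=hλ:
  k1=λy_n ⇒ h·k1=z·y_n;  k2=λ(1+3/4z)y_n ⇒ h·k2=z(1+3/4z)y_n
  y_{n+1}/y_n = 1 + 2/3z + 1/3z(1+3/4z) = 1 + z + 1/4z²
  so R(z) = 1 + z + 1/4z².

Solve |R(x)|<1 on ℝ⁻.
x=-1.02: |R|=0.2401
R=1: x+1/4x²=0 ⇒ x=−4=-4.0000; min R=1−1/(4·1/4)=0.0000>−1
Confirm numerically:
  x=-3.113: |R|=0.30969 <1
  x=-2.733: |R|=0.13432 <1
  x=-2.473: |R|=0.05593 <1
  x=-4.534: |R|=1.60529 >1
  x=-4.366: |R|=1.39949 >1
Stable set (-4.0000, 0).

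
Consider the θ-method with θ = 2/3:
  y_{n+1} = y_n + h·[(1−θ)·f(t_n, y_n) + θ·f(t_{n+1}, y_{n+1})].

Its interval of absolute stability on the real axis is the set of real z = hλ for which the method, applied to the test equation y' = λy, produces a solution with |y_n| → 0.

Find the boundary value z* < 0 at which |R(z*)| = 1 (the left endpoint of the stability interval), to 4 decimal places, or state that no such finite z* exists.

On y'=λy, z=hλ:
  y_{n+1} = y_n + z·[1/3·y_n + 2/3·y_{n+1}] ⇒ (1 − 2/3z)y_{n+1} = (1 + 1/3z)y_n
  R(z) = (1 + 1/3z)/(1 − 2/3z).

Need |R(x)|<1, x<0.
x=-1.72: |R|=0.1988
x=-2: |R|=0.1429
x=-10: |R|=0.3043
x=-100: |R|=0.4778
θ=2/3≥1/2 ⇒ |1+1/3x|<|1−2/3x| ∀x<0 ⇒ interval (−∞,0).

(−∞, 0) — no finite endpoint.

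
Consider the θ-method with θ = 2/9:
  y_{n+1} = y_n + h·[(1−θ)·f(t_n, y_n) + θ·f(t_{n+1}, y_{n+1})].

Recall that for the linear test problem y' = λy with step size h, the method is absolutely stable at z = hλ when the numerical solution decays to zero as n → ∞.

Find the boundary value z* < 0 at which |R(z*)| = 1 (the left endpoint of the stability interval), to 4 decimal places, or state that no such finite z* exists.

z* = -3.6000.

On y'=λy, z=hλ:
  y_{n+1} = y_n + z·[7/9·y_n + 2/9·y_{n+1}] ⇒ (1 − 2/9z)y_{n+1} = (1 + 7/9z)y_n
  so R(z) = (1 + 7/9z)/(1 − 2/9z).

Find x<0 with |R(x)|<1.
x=-1.08: |R|=0.1290
R=−1: 1+7/9x = −1+2/9x ⇒ -5/9x=2 ⇒ x=2/(-5/9)=-3.6000
Confirm numerically:
  x=-2.486: |R|=0.60135 <1
  x=-2.143: |R|=0.45168 <1
  x=-1.782: |R|=0.27650 <1
  x=-1.576: |R|=0.16722 <1
  x=-3.880: |R|=1.08353 >1
  x=-3.698: |R|=1.02989 >1
  x=-3.663: |R|=1.01929 >1
So |R|<1 on (-3.6000, 0).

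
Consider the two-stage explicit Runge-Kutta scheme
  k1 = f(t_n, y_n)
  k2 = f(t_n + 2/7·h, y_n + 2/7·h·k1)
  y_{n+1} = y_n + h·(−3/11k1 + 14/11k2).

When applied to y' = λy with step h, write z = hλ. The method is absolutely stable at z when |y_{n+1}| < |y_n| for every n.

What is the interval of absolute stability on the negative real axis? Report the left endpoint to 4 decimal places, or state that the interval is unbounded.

z∈(-2.7500,0).

On y'=λy, z=hλ:
  k1=λy_n ⇒ h·k1=z·y_n;  k2=λ(1+2/7z)y_n ⇒ h·k2=z(1+2/7z)y_n
  y_{n+1}/y_n = 1 − 3/11z + 14/11z(1+2/7z) = 1 + z + 4/11z²
  so R(z) = 1 + z + 4/11z².

Boundary: |R(x)|=1, x<0.
x=-1.69: |R|=0.3486
R=1: x+4/11x²=0 ⇒ x=−11/4=-2.7500; min R=1−1/(4·4/11)=0.3125>−1
Confirm numerically:
  x=-2.104: |R|=0.50575 <1
  x=-2.009: |R|=0.45867 <1
  x=-1.935: |R|=0.42654 <1
  x=-1.236: |R|=0.31953 <1
  x=-3.275: |R|=1.62523 >1
  x=-2.814: |R|=1.06549 >1
  x=-2.783: |R|=1.03340 >1
So |R|<1 on (-2.7500, 0).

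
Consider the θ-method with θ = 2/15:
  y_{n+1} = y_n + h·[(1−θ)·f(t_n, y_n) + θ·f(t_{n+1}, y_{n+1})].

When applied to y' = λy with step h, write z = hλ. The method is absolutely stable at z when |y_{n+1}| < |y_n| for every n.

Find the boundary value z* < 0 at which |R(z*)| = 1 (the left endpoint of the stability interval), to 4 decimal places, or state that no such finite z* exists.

z* = -2.7273.

Set f=λy, z=hλ:
  y_{n+1} = y_n + z·[13/15·y_n + 2/15·y_{n+1}] ⇒ (1 − 2/15z)y_{n+1} = (1 + 13/15z)y_n
  R(z) = (1 + 13/15z)/(1 − 2/15z).

Find x<0 with |R(x)|<1.
x=-0.77: |R|=0.3017
R=−1: 1+13/15x = −1+2/15x ⇒ -11/15x=2 ⇒ x=2/(-11/15)=-2.7273
Confirm numerically:
  x=-2.573: |R|=0.91576 <1
  x=-2.215: |R|=0.70998 <1
  x=-2.126: |R|=0.65645 <1
  x=-1.535: |R|=0.27421 <1
  x=-3.233: |R|=1.25915 >1
  x=-2.796: |R|=1.03671 >1
So |R|<1 on (-2.7273, 0).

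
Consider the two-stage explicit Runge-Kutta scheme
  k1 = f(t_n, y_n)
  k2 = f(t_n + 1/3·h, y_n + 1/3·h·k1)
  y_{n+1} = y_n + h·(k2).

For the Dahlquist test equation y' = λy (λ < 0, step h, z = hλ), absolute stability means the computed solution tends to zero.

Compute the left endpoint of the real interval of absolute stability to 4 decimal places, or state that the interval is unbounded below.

left endpoint -3.0000.

With y'=λy (z=hλ):
  k1=λy_n ⇒ h·k1=z·y_n;  k2=λ(1+1/3z)y_n ⇒ h·k2=z(1+1/3z)y_n
  y_{n+1}/y_n = 1 + z(1+1/3z) = 1 + z + 1/3z²
  so R(z) = 1 + z + 1/3z².

Boundary: |R(x)|=1, x<0.
x=-1.79: |R|=0.2780
R=1: x+1/3x²=0 ⇒ x=−3=-3.0000; min R=1−1/(4·1/3)=0.2500>−1
Confirm numerically:
  x=-2.402: |R|=0.52120 <1
  x=-1.605: |R|=0.25367 <1
  x=-1.593: |R|=0.25288 <1
  x=-1.285: |R|=0.26541 <1
  x=-3.474: |R|=1.54889 >1
  x=-3.457: |R|=1.52662 >1
  x=-3.351: |R|=1.39207 >1
So |R|<1 on (-3.0000, 0).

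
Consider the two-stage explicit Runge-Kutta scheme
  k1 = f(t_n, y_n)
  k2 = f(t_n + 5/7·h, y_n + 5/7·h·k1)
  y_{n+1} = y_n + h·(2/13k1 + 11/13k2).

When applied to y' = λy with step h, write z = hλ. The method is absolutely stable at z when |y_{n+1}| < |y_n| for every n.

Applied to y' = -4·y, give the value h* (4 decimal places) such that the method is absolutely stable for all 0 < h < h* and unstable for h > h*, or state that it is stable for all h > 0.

On y'=λy, z=hλ:
  k1=λy_n ⇒ h·k1=z·y_n;  k2=λ(1+5/7z)y_n ⇒ h·k2=z(1+5/7z)y_n
  y_{n+1}/y_n = 1 + 2/13z + 11/13z(1+5/7z) = 1 + z + 55/91z²
  R(z) = 1 + z + 55/91z².

Solve |R(x)|<1 on ℝ⁻.
x=-0.95: |R|=0.5955
R=1: x+55/91x²=0 ⇒ x=−91/55=-1.6545; min R=1−1/(4·55/91)=0.5864>−1
Confirm numerically:
  x=-1.479: |R|=0.84308 <1
  x=-1.231: |R|=0.68488 <1
  x=-0.743: |R|=0.59066 <1
  x=-2.238: |R|=1.78920 >1
  x=-2.053: |R|=1.49441 >1
  x=-1.873: |R|=1.24730 >1
Stable set (-1.6545, 0).

(-1.6545,0); λ=-4 ⇒ h* = (91/55)/4 = 0.4136.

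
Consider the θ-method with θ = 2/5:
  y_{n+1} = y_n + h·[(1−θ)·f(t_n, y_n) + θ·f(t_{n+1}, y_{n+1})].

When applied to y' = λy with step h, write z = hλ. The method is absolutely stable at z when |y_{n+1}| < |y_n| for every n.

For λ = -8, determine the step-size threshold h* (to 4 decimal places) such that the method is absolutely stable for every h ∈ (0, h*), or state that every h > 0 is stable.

Set f=λy, z=hλ:
  y_{n+1} = y_n + z·[3/5·y_n + 2/5·y_{n+1}] ⇒ (1 − 2/5z)y_{n+1} = (1 + 3/5z)y_n
  Hence R(z) = (1 + 3/5z)/(1 − 2/5z).

Need |R(x)|<1, x<0.
x=-0.91: |R|=0.3328
R=−1: 1+3/5x = −1+2/5x ⇒ -1/5x=2 ⇒ x=2/(-1/5)=-10.0000
Confirm numerically:
  x=-6.981: |R|=0.84079 <1
  x=-5.709: |R|=0.73864 <1
  x=-5.149: |R|=0.68290 <1
  x=-4.077: |R|=0.54972 <1
  x=-10.452: |R|=1.01745 >1
  x=-10.447: |R|=1.01726 >1
  x=-10.195: |R|=1.00768 >1
Interval (-10.0000, 0).

(-10.0000,0); λ=-8 ⇒ h* = (10)/8 = 1.2500.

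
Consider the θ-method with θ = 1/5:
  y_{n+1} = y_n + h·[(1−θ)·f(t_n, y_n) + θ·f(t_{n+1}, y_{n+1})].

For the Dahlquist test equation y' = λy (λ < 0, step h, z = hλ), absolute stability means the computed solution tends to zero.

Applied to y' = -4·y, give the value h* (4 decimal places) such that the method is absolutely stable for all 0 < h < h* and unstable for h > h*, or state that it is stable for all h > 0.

(-3.3333,0); λ=-4 ⇒ h* = (10/3)/4 = 0.8333.

Set f=λy, z=hλ:
  y_{n+1} = y_n + z·[4/5·y_n + 1/5·y_{n+1}] ⇒ (1 − 1/5z)y_{n+1} = (1 + 4/5z)y_n
  R(z) = (1 + 4/5z)/(1 − 1/5z).

Boundary: |R(x)|=1, x<0.
x=-1.75: |R|=0.2963
R=−1: 1+4/5x = −1+1/5x ⇒ -3/5x=2 ⇒ x=2/(-3/5)=-3.3333
Confirm numerically:
  x=-3.188: |R|=0.94675 <1
  x=-2.408: |R|=0.62527 <1
  x=-1.606: |R|=0.21556 <1
  x=-1.535: |R|=0.17445 <1
  x=-3.930: |R|=1.20045 >1
  x=-3.862: |R|=1.17897 >1
  x=-3.394: |R|=1.02168 >1
So |R|<1 on (-3.3333, 0).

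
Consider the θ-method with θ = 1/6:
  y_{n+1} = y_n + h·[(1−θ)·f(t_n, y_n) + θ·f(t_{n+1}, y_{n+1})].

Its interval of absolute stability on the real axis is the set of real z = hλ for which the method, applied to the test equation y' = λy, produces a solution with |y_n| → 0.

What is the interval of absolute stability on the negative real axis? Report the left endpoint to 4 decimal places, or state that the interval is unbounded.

On y'=λy, z=hλ:
  y_{n+1} = y_n + z·[5/6·y_n + 1/6·y_{n+1}] ⇒ (1 − 1/6z)y_{n+1} = (1 + 5/6z)y_n
  ⇒ R(z) = (1 + 5/6z)/(1 − 1/6z).

Need |R(x)|<1, x<0.
x=-0.45: |R|=0.5814
R=−1: 1+5/6x = −1+1/6x ⇒ -2/3x=2 ⇒ x=2/(-2/3)=-3.0000
Confirm numerically:
  x=-2.850: |R|=0.93220 <1
  x=-2.804: |R|=0.91095 <1
  x=-2.162: |R|=0.58932 <1
  x=-1.846: |R|=0.41167 <1
  x=-3.173: |R|=1.07544 >1
  x=-3.101: |R|=1.04439 >1
So |R|<1 on (-3.0000, 0).

z∈(-3.0000,0).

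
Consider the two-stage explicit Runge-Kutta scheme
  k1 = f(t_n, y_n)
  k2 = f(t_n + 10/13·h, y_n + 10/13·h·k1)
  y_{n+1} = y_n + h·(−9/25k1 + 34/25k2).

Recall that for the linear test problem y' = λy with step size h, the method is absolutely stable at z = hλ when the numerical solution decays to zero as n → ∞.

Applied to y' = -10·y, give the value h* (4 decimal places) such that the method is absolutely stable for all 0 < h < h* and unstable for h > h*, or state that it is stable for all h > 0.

(-0.9559,0); λ=-10 ⇒ h* = (65/68)/10 = 0.0956.

Test eqn y'=λy, z=hλ:
  k1=λy_n ⇒ h·k1=z·y_n;  k2=λ(1+10/13z)y_n ⇒ h·k2=z(1+10/13z)y_n
  y_{n+1}/y_n = 1 − 9/25z + 34/25z(1+10/13z) = 1 + z + 68/65z²
  ⇒ R(z) = 1 + z + 68/65z².

Boundary: |R(x)|=1, x<0.
x=-0.96: |R|=1.0041
R=1: x+68/65x²=0 ⇒ x=−65/68=-0.9559; min R=1−1/(4·68/65)=0.7610>−1
Confirm numerically:
  x=-0.861: |R|=0.91454 <1
  x=-0.540: |R|=0.76506 <1
  x=-0.405: |R|=0.76660 <1
  x=-1.359: |R|=1.57312 >1
  x=-1.017: |R|=1.06503 >1
Interval (-0.9559, 0).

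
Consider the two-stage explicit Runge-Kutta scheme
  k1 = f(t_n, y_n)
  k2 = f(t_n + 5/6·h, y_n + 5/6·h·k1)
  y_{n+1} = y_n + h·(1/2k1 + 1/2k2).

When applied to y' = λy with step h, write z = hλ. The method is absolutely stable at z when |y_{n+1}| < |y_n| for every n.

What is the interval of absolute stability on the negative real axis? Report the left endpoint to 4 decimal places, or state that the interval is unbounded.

z∈(-2.4000,0).

Set f=λy, z=hλ:
  k1=λy_n ⇒ h·k1=z·y_n;  k2=λ(1+5/6z)y_n ⇒ h·k2=z(1+5/6z)y_n
  y_{n+1}/y_n = 1 + 1/2z + 1/2z(1+5/6z) = 1 + z + 5/12z²
  so R(z) = 1 + z + 5/12z².

Need |R(x)|<1, x<0.
x=-1.18: |R|=0.4002
R=1: x+5/12x²=0 ⇒ x=−12/5=-2.4000; min R=1−1/(4·5/12)=0.4000>−1
Confirm numerically:
  x=-2.128: |R|=0.75883 <1
  x=-1.862: |R|=0.58260 <1
  x=-1.043: |R|=0.41027 <1
  x=-2.844: |R|=1.52614 >1
  x=-2.656: |R|=1.28331 >1
  x=-2.620: |R|=1.24017 >1
Stable set (-2.4000, 0).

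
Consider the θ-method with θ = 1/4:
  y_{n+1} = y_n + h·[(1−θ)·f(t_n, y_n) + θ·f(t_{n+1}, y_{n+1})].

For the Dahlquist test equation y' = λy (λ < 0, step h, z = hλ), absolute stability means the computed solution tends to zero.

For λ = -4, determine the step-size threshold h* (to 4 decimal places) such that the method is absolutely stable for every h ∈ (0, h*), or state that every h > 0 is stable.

On y'=λy, z=hλ:
  y_{n+1} = y_n + z·[3/4·y_n + 1/4·y_{n+1}] ⇒ (1 − 1/4z)y_{n+1} = (1 + 3/4z)y_n
  ⇒ R(z) = (1 + 3/4z)/(1 − 1/4z).

Solve |R(x)|<1 on ℝ⁻.
x=-1.19: |R|=0.0829
R=−1: 1+3/4x = −1+1/4x ⇒ -1/2x=2 ⇒ x=2/(-1/2)=-4.0000
Confirm numerically:
  x=-3.801: |R|=0.94898 <1
  x=-2.528: |R|=0.54902 <1
  x=-1.836: |R|=0.25840 <1
  x=-4.283: |R|=1.06833 >1
  x=-4.094: |R|=1.02323 >1
So |R|<1 on (-4.0000, 0).

(-4.0000,0); λ=-4 ⇒ h* = (4)/4 = 1.0000.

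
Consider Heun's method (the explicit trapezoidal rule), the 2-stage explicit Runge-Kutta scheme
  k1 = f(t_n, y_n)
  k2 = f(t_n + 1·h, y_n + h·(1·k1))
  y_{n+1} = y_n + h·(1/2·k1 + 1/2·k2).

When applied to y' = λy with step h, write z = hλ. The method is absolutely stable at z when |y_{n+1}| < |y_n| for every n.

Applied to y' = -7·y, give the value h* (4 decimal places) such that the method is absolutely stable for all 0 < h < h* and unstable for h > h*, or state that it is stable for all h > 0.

Test eqn y'=λy, z=hλ:
  order 2, 2-stage ⇒ R(z)=1+z+z^2/2
  (e.g. R(-0.62)=0.57220, |R|=0.57220)

Solve |R(x)|<1 on ℝ⁻.
x=-0.62: |R|=0.5722
|R(-1.88)|=0.8872 |R(-0.59)|=0.5840 |R(-0.53)|=0.6104
Bisect:
  x_lo=-2.3155 |R|=1.3653  x_hi=-0.1305 |R|=0.8780
  mid=-1.22302 |R|=0.52487 →hi
  mid=-1.76928 |R|=0.79590 →hi
  mid=-2.04241 |R|=1.04331 →lo
  mid=-1.90585 |R|=0.91028 →hi
  mid=-1.97413 |R|=0.97446 →hi
  mid=-2.00827 |R|=1.00831 →lo
  mid=-1.99120 |R|=0.99124 →hi
  ...
  [-2.00000,-1.99987] ⇒ x*=-2.0000
Stable set (-2.0000, 0).

(-2.0000,0); λ=-7 ⇒ h* = 0.2857.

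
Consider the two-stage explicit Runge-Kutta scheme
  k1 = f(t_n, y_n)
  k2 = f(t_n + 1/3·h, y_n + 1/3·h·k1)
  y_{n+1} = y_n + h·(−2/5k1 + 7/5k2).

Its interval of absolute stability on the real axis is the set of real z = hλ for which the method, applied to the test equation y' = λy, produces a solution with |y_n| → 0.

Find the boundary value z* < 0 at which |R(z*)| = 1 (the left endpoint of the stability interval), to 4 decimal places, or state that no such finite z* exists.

left endpoint -2.1429.

With y'=λy (z=hλ):
  k1=λy_n ⇒ h·k1=z·y_n;  k2=λ(1+1/3z)y_n ⇒ h·k2=z(1+1/3z)y_n
  y_{n+1}/y_n = 1 − 2/5z + 7/5z(1+1/3z) = 1 + z + 7/15z²
  ⇒ R(z) = 1 + z + 7/15z².

Find x<0 with |R(x)|<1.
x=-1.74: |R|=0.6729
R=1: x+7/15x²=0 ⇒ x=−15/7=-2.1429; min R=1−1/(4·7/15)=0.4643>−1
Confirm numerically:
  x=-2.013: |R|=0.87801 <1
  x=-1.743: |R|=0.67476 <1
  x=-1.447: |R|=0.53011 <1
  x=-1.392: |R|=0.51224 <1
  x=-2.733: |R|=1.75267 >1
  x=-2.551: |R|=1.48588 >1
So |R|<1 on (-2.1429, 0).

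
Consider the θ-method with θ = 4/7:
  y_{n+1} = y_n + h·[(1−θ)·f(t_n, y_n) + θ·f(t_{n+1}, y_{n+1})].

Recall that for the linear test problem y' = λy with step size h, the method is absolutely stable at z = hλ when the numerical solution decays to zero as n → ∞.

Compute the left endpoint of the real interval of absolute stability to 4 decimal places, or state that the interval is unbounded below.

Test eqn y'=λy, z=hλ:
  y_{n+1} = y_n + z·[3/7·y_n + 4/7·y_{n+1}] ⇒ (1 − 4/7z)y_{n+1} = (1 + 3/7z)y_n
  so R(z) = (1 + 3/7z)/(1 − 4/7z).

Boundary: |R(x)|=1, x<0.
x=-1.61: |R|=0.1615
x=-2: |R|=0.0667
x=-10: |R|=0.4894
x=-100: |R|=0.7199
θ=4/7≥1/2 ⇒ |1+3/7x|<|1−4/7x| ∀x<0 ⇒ interval (−∞,0).

(−∞, 0) — no finite endpoint.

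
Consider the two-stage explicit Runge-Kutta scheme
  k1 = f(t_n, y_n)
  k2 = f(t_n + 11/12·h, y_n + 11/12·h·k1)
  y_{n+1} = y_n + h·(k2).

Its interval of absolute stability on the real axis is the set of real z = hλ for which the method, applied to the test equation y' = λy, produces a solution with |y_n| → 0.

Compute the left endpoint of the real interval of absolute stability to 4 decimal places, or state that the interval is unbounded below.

left endpoint -1.0909.

On y'=λy, z=hλ:
  k1=λy_n ⇒ h·k1=z·y_n;  k2=λ(1+11/12z)y_n ⇒ h·k2=z(1+11/12z)y_n
  y_{n+1}/y_n = 1 + z(1+11/12z) = 1 + z + 11/12z²
  so R(z) = 1 + z + 11/12z².

Boundary: |R(x)|=1, x<0.
x=-1.31: |R|=1.2631
R=1: x+11/12x²=0 ⇒ x=−12/11=-1.0909; min R=1−1/(4·11/12)=0.7273>−1
Confirm numerically:
  x=-0.628: |R|=0.73352 <1
  x=-0.549: |R|=0.72728 <1
  x=-0.514: |R|=0.72818 <1
  x=-0.497: |R|=0.72942 <1
  x=-1.686: |R|=1.91971 >1
  x=-1.374: |R|=1.35655 >1
  x=-1.323: |R|=1.28147 >1
So |R|<1 on (-1.0909, 0).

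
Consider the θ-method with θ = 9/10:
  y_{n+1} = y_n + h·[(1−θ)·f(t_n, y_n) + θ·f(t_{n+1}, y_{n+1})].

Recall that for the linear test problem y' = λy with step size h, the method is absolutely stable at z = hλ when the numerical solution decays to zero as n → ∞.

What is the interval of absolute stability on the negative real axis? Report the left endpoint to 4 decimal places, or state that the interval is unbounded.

Set f=λy, z=hλ:
  y_{n+1} = y_n + z·[1/10·y_n + 9/10·y_{n+1}] ⇒ (1 − 9/10z)y_{n+1} = (1 + 1/10z)y_n
  R(z) = (1 + 1/10z)/(1 − 9/10z).

Boundary: |R(x)|=1, x<0.
x=-0.54: |R|=0.6366
x=-2: |R|=0.2857
x=-10: |R|=0.0000
x=-100: |R|=0.0989
θ=9/10≥1/2 ⇒ |1+1/10x|<|1−9/10x| ∀x<0 ⇒ interval (−∞,0).

interval (−∞, 0).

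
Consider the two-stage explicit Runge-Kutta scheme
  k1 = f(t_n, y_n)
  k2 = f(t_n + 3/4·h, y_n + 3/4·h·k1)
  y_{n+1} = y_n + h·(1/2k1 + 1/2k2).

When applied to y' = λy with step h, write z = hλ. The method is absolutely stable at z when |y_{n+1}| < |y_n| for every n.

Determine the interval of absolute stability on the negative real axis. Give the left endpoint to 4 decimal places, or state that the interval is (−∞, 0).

(-2.6667, 0).

On y'=λy, z=hλ:
  k1=λy_n ⇒ h·k1=z·y_n;  k2=λ(1+3/4z)y_n ⇒ h·k2=z(1+3/4z)y_n
  y_{n+1}/y_n = 1 + 1/2z + 1/2z(1+3/4z) = 1 + z + 3/8z²
  so R(z) = 1 + z + 3/8z².

Boundary: |R(x)|=1, x<0.
x=-0.37: |R|=0.6813
R=1: x+3/8x²=0 ⇒ x=−8/3=-2.6667; min R=1−1/(4·3/8)=0.3333>−1
Confirm numerically:
  x=-2.092: |R|=0.54917 <1
  x=-1.598: |R|=0.35960 <1
  x=-1.494: |R|=0.34301 <1
  x=-1.273: |R|=0.33470 <1
  x=-3.016: |R|=1.39510 >1
  x=-2.726: |R|=1.06065 >1
Interval (-2.6667, 0).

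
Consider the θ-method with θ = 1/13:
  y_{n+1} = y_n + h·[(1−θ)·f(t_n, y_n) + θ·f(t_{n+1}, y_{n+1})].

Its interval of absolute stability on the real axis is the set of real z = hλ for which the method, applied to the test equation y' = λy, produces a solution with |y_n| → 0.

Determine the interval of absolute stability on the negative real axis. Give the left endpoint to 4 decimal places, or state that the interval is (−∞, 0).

z∈(-2.3636,0).

Test eqn y'=λy, z=hλ:
  y_{n+1} = y_n + z·[12/13·y_n + 1/13·y_{n+1}] ⇒ (1 − 1/13z)y_{n+1} = (1 + 12/13z)y_n
  R(z) = (1 + 12/13z)/(1 − 1/13z).

Need |R(x)|<1, x<0.
x=-1.71: |R|=0.5112
R=−1: 1+12/13x = −1+1/13x ⇒ -11/13x=2 ⇒ x=2/(-11/13)=-2.3636
Confirm numerically:
  x=-1.288: |R|=0.17189 <1
  x=-1.016: |R|=0.05765 <1
  x=-1.010: |R|=0.06281 <1
  x=-2.676: |R|=1.21919 >1
  x=-2.614: |R|=1.17638 >1
So |R|<1 on (-2.3636, 0).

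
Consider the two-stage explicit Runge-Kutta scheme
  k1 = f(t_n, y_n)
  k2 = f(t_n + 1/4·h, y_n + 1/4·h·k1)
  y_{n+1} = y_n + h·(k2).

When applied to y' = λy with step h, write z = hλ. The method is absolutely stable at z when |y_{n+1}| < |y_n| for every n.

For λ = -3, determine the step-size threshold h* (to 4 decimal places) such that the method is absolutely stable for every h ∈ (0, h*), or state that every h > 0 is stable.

(-4.0000,0); λ=-3 ⇒ h* = (4)/3 = 1.3333.

Test eqn y'=λy, z=hλ:
  k1=λy_n ⇒ h·k1=z·y_n;  k2=λ(1+1/4z)y_n ⇒ h·k2=z(1+1/4z)y_n
  y_{n+1}/y_n = 1 + z(1+1/4z) = 1 + z + 1/4z²
  Hence R(z) = 1 + z + 1/4z².

Find x<0 with |R(x)|<1.
x=-0.6: |R|=0.4900
R=1: x+1/4x²=0 ⇒ x=−4=-4.0000; min R=1−1/(4·1/4)=0.0000>−1
Confirm numerically:
  x=-3.727: |R|=0.74563 <1
  x=-2.783: |R|=0.15327 <1
  x=-2.295: |R|=0.02176 <1
  x=-4.541: |R|=1.61417 >1
  x=-4.467: |R|=1.52152 >1
Interval (-4.0000, 0).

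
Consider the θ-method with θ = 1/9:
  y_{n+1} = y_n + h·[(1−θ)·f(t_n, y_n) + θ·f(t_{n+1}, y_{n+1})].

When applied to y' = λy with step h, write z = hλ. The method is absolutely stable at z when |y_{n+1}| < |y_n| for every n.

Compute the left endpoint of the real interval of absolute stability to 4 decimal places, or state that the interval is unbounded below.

left endpoint -2.5714.

Test eqn y'=λy, z=hλ:
  y_{n+1} = y_n + z·[8/9·y_n + 1/9·y_{n+1}] ⇒ (1 − 1/9z)y_{n+1} = (1 + 8/9z)y_n
  Hence R(z) = (1 + 8/9z)/(1 − 1/9z).

Solve |R(x)|<1 on ℝ⁻.
x=-0.35: |R|=0.6631
R=−1: 1+8/9x = −1+1/9x ⇒ -7/9x=2 ⇒ x=2/(-7/9)=-2.5714
Confirm numerically:
  x=-2.522: |R|=0.96997 <1
  x=-1.327: |R|=0.15648 <1
  x=-1.147: |R|=0.01735 <1
  x=-3.105: |R|=1.30855 >1
  x=-2.774: |R|=1.12043 >1
  x=-2.613: |R|=1.02506 >1
Stable set (-2.5714, 0).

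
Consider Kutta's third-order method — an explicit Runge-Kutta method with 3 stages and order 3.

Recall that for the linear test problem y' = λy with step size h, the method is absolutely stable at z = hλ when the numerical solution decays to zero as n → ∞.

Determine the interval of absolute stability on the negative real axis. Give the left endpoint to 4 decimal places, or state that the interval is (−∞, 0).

(-2.5127, 0).

On y'=λy, z=hλ:
  order 3, 3-stage ⇒ R(z)=1+z+z^2/2+z^3/6
  (e.g. R(-1.78)=-0.13576, |R|=0.13576)

Solve |R(x)|<1 on ℝ⁻.
x=-1.78: |R|=0.1358
|R(-2.91)|=1.7830 |R(-1.86)|=0.2027 |R(-1.6)|=0.0027
Bisect:
  x_lo=-3.3862 |R|=3.1241  x_hi=-0.3653 |R|=0.6933
  mid=-1.87573 |R|=0.21646 →hi
  mid=-2.63094 |R|=1.20518 →lo
  mid=-2.25333 |R|=0.62147 →hi
  mid=-2.44214 |R|=0.88762 →hi
  mid=-2.53654 |R|=1.03955 →lo
  mid=-2.48934 |R|=0.96193 →hi
  mid=-2.51294 |R|=1.00032 →lo
  mid=-2.50114 |R|=0.98102 →hi
  mid=-2.50704 |R|=0.99064 →hi
  mid=-2.50999 |R|=0.99547 →hi
  ...
  [-2.51275,-2.51257] ⇒ x*=-2.5127
Stable set (-2.5127, 0).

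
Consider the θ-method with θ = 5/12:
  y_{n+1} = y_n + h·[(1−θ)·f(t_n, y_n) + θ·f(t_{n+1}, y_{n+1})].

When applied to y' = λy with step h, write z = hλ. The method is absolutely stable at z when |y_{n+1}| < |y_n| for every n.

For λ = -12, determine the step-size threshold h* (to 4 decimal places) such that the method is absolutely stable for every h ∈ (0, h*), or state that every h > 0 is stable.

(-12.0000,0); λ=-12 ⇒ h* = (12)/12 = 1.0000.

With y'=λy (z=hλ):
  y_{n+1} = y_n + z·[7/12·y_n + 5/12·y_{n+1}] ⇒ (1 − 5/12z)y_{n+1} = (1 + 7/12z)y_n
  ⇒ R(z) = (1 + 7/12z)/(1 − 5/12z).

Find x<0 with |R(x)|<1.
x=-1.03: |R|=0.2793
R=−1: 1+7/12x = −1+5/12x ⇒ -1/6x=2 ⇒ x=2/(-1/6)=-12.0000
Confirm numerically:
  x=-11.833: |R|=0.99531 <1
  x=-9.104: |R|=0.89930 <1
  x=-7.005: |R|=0.78756 <1
  x=-12.309: |R|=1.00840 >1
  x=-12.100: |R|=1.00276 >1
Interval (-12.0000, 0).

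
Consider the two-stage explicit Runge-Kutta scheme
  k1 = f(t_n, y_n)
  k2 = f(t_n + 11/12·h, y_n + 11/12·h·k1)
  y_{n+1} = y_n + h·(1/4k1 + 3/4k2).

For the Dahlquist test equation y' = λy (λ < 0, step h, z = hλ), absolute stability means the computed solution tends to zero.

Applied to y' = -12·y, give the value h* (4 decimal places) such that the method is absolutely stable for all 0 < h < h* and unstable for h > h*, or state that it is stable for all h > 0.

Test eqn y'=λy, z=hλ:
  k1=λy_n ⇒ h·k1=z·y_n;  k2=λ(1+11/12z)y_n ⇒ h·k2=z(1+11/12z)y_n
  y_{n+1}/y_n = 1 + 1/4z + 3/4z(1+11/12z) = 1 + z + 11/16z²
  ⇒ R(z) = 1 + z + 11/16z².

Find x<0 with |R(x)|<1.
x=-0.56: |R|=0.6556
R=1: x+11/16x²=0 ⇒ x=−16/11=-1.4545; min R=1−1/(4·11/16)=0.6364>−1
Confirm numerically:
  x=-1.364: |R|=0.91509 <1
  x=-1.304: |R|=0.86504 <1
  x=-0.950: |R|=0.67047 <1
  x=-0.826: |R|=0.64306 <1
  x=-2.032: |R|=1.80670 >1
  x=-1.801: |R|=1.42898 >1
  x=-1.493: |R|=1.03947 >1
So |R|<1 on (-1.4545, 0).

(-1.4545,0); λ=-12 ⇒ h* = (16/11)/12 = 0.1212.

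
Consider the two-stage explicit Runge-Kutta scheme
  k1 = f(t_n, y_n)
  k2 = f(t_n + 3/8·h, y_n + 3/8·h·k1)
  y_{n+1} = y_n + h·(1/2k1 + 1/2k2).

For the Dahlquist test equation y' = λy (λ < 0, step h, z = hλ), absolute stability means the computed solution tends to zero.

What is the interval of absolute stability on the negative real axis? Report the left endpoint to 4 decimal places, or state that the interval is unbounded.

z∈(-5.3333,0).

Set f=λy, z=hλ:
  k1=λy_n ⇒ h·k1=z·y_n;  k2=λ(1+3/8z)y_n ⇒ h·k2=z(1+3/8z)y_n
  y_{n+1}/y_n = 1 + 1/2z + 1/2z(1+3/8z) = 1 + z + 3/16z²
  Hence R(z) = 1 + z + 3/16z².

Solve |R(x)|<1 on ℝ⁻.
x=-0.66: |R|=0.4217
R=1: x+3/16x²=0 ⇒ x=−16/3=-5.3333; min R=1−1/(4·3/16)=-0.3333>−1
Confirm numerically:
  x=-5.083: |R|=0.76142 <1
  x=-4.375: |R|=0.21387 <1
  x=-4.319: |R|=0.17858 <1
  x=-3.565: |R|=0.18202 <1
  x=-5.733: |R|=1.42962 >1
  x=-5.612: |R|=1.29323 >1
  x=-5.485: |R|=1.15598 >1
So |R|<1 on (-5.3333, 0).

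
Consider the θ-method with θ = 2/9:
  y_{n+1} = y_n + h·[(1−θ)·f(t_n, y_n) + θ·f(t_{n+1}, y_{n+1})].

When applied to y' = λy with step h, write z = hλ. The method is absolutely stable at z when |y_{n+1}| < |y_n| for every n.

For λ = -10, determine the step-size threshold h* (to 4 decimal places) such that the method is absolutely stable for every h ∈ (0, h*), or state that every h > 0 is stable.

(-3.6000,0); λ=-10 ⇒ h* = (18/5)/10 = 0.3600.

With y'=λy (z=hλ):
  y_{n+1} = y_n + z·[7/9·y_n + 2/9·y_{n+1}] ⇒ (1 − 2/9z)y_{n+1} = (1 + 7/9z)y_n
  ⇒ R(z) = (1 + 7/9z)/(1 − 2/9z).

Boundary: |R(x)|=1, x<0.
x=-0.48: |R|=0.5663
R=−1: 1+7/9x = −1+2/9x ⇒ -5/9x=2 ⇒ x=2/(-5/9)=-3.6000
Confirm numerically:
  x=-2.946: |R|=0.78042 <1
  x=-2.292: |R|=0.51855 <1
  x=-1.759: |R|=0.26466 <1
  x=-3.760: |R|=1.04843 >1
  x=-3.628: |R|=1.00861 >1
So |R|<1 on (-3.6000, 0).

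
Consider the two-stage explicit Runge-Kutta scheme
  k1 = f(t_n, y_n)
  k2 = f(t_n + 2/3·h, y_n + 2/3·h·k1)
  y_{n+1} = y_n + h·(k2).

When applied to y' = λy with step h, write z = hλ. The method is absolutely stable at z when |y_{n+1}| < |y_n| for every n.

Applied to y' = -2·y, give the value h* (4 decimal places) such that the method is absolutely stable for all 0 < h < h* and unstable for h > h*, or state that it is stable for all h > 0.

Test eqn y'=λy, z=hλ:
  k1=λy_n ⇒ h·k1=z·y_n;  k2=λ(1+2/3z)y_n ⇒ h·k2=z(1+2/3z)y_n
  y_{n+1}/y_n = 1 + z(1+2/3z) = 1 + z + 2/3z²
  Hence R(z) = 1 + z + 2/3z².

Solve |R(x)|<1 on ℝ⁻.
x=-1.8: |R|=1.3600
R=1: x+2/3x²=0 ⇒ x=−3/2=-1.5000; min R=1−1/(4·2/3)=0.6250>−1
Confirm numerically:
  x=-1.378: |R|=0.88792 <1
  x=-1.140: |R|=0.72640 <1
  x=-0.626: |R|=0.63525 <1
  x=-2.079: |R|=1.80249 >1
  x=-1.674: |R|=1.19418 >1
  x=-1.655: |R|=1.17102 >1
Interval (-1.5000, 0).

(-1.5000,0); λ=-2 ⇒ h* = (3/2)/2 = 0.7500.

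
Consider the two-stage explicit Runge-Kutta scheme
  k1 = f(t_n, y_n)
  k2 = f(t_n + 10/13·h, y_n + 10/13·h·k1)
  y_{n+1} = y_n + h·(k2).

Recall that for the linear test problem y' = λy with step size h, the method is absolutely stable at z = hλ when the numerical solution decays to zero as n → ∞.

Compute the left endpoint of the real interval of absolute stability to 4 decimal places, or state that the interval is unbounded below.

With y'=λy (z=hλ):
  k1=λy_n ⇒ h·k1=z·y_n;  k2=λ(1+10/13z)y_n ⇒ h·k2=z(1+10/13z)y_n
  y_{n+1}/y_n = 1 + z(1+10/13z) = 1 + z + 10/13z²
  ⇒ R(z) = 1 + z + 10/13z².

Need |R(x)|<1, x<0.
x=-0.61: |R|=0.6762
R=1: x+10/13x²=0 ⇒ x=−13/10=-1.3000; min R=1−1/(4·10/13)=0.6750>−1
Confirm numerically:
  x=-1.234: |R|=0.93735 <1
  x=-1.149: |R|=0.86654 <1
  x=-0.895: |R|=0.72117 <1
  x=-1.582: |R|=1.34317 >1
  x=-1.456: |R|=1.17472 >1
  x=-1.362: |R|=1.06496 >1
Stable set (-1.3000, 0).

z* = -1.3000.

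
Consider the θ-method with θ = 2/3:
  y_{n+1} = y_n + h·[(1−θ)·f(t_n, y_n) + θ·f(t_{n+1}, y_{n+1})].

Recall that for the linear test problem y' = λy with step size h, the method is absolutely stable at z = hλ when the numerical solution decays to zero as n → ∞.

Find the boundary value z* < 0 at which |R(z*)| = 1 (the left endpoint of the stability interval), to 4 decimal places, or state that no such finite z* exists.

unbounded; (−∞, 0).

Set f=λy, z=hλ:
  y_{n+1} = y_n + z·[1/3·y_n + 2/3·y_{n+1}] ⇒ (1 − 2/3z)y_{n+1} = (1 + 1/3z)y_n
  Hence R(z) = (1 + 1/3z)/(1 − 2/3z).

Need |R(x)|<1, x<0.
x=-0.93: |R|=0.4259
x=-2: |R|=0.1429
x=-10: |R|=0.3043
x=-100: |R|=0.4778
θ=2/3≥1/2 ⇒ |1+1/3x|<|1−2/3x| ∀x<0 ⇒ stable on all of ℝ⁻.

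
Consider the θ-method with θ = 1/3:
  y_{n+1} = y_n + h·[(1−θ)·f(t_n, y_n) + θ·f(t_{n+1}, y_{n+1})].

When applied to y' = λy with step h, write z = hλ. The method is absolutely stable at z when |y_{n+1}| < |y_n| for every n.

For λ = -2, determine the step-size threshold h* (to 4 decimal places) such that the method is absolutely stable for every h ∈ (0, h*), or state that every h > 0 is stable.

(-6.0000,0); λ=-2 ⇒ h* = (6)/2 = 3.0000.

Test eqn y'=λy, z=hλ:
  y_{n+1} = y_n + z·[2/3·y_n + 1/3·y_{n+1}] ⇒ (1 − 1/3z)y_{n+1} = (1 + 2/3z)y_n
  R(z) = (1 + 2/3z)/(1 − 1/3z).

Boundary: |R(x)|=1, x<0.
x=-1.16: |R|=0.1635
R=−1: 1+2/3x = −1+1/3x ⇒ -1/3x=2 ⇒ x=2/(-1/3)=-6.0000
Confirm numerically:
  x=-5.353: |R|=0.92254 <1
  x=-4.741: |R|=0.83736 <1
  x=-3.330: |R|=0.57820 <1
  x=-2.759: |R|=0.43723 <1
  x=-6.507: |R|=1.05333 >1
  x=-6.144: |R|=1.01575 >1
Interval (-6.0000, 0).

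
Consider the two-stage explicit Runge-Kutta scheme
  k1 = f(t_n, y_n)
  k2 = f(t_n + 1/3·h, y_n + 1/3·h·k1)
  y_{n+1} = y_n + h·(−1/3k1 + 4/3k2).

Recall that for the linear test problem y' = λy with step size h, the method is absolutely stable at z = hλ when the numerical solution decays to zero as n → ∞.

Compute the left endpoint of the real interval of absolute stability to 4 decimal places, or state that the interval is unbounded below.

With y'=λy (z=hλ):
  k1=λy_n ⇒ h·k1=z·y_n;  k2=λ(1+1/3z)y_n ⇒ h·k2=z(1+1/3z)y_n
  y_{n+1}/y_n = 1 − 1/3z + 4/3z(1+1/3z) = 1 + z + 4/9z²
  R(z) = 1 + z + 4/9z².

Boundary: |R(x)|=1, x<0.
x=-1.36: |R|=0.4620
R=1: x+4/9x²=0 ⇒ x=−9/4=-2.2500; min R=1−1/(4·4/9)=0.4375>−1
Confirm numerically:
  x=-1.507: |R|=0.50236 <1
  x=-1.138: |R|=0.43758 <1
  x=-0.905: |R|=0.45901 <1
  x=-2.781: |R|=1.65632 >1
  x=-2.602: |R|=1.40707 >1
So |R|<1 on (-2.2500, 0).

z* = -2.2500.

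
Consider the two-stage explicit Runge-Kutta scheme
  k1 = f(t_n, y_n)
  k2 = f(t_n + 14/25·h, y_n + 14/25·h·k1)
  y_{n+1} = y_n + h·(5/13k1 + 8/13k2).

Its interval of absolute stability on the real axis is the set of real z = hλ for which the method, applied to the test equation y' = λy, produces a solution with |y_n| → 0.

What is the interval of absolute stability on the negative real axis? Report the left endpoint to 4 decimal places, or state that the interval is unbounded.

With y'=λy (z=hλ):
  k1=λy_n ⇒ h·k1=z·y_n;  k2=λ(1+14/25z)y_n ⇒ h·k2=z(1+14/25z)y_n
  y_{n+1}/y_n = 1 + 5/13z + 8/13z(1+14/25z) = 1 + z + 112/325z²
  R(z) = 1 + z + 112/325z².

Need |R(x)|<1, x<0.
x=-0.67: |R|=0.4847
R=1: x+112/325x²=0 ⇒ x=−325/112=-2.9018; min R=1−1/(4·112/325)=0.2746>−1
Confirm numerically:
  x=-2.799: |R|=0.90086 <1
  x=-2.748: |R|=0.85436 <1
  x=-1.292: |R|=0.28325 <1
  x=-3.323: |R|=1.48236 >1
  x=-3.121: |R|=1.23577 >1
Interval (-2.9018, 0).

z∈(-2.9018,0).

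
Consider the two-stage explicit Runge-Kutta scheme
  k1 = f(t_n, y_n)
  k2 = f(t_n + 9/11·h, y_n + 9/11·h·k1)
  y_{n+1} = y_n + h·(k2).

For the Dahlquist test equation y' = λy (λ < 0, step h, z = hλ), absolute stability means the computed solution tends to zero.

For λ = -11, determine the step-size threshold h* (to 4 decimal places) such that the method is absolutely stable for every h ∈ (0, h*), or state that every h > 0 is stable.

On y'=λy, z=hλ:
  k1=λy_n ⇒ h·k1=z·y_n;  k2=λ(1+9/11z)y_n ⇒ h·k2=z(1+9/11z)y_n
  y_{n+1}/y_n = 1 + z(1+9/11z) = 1 + z + 9/11z²
  Hence R(z) = 1 + z + 9/11z².

Find x<0 with |R(x)|<1.
x=-1.34: |R|=1.1291
R=1: x+9/11x²=0 ⇒ x=−11/9=-1.2222; min R=1−1/(4·9/11)=0.6944>−1
Confirm numerically:
  x=-1.131: |R|=0.91559 <1
  x=-0.799: |R|=0.72333 <1
  x=-0.576: |R|=0.69545 <1
  x=-1.601: |R|=1.49616 >1
  x=-1.384: |R|=1.18319 >1
  x=-1.300: |R|=1.08273 >1
So |R|<1 on (-1.2222, 0).

(-1.2222,0); λ=-11 ⇒ h* = (11/9)/11 = 0.1111.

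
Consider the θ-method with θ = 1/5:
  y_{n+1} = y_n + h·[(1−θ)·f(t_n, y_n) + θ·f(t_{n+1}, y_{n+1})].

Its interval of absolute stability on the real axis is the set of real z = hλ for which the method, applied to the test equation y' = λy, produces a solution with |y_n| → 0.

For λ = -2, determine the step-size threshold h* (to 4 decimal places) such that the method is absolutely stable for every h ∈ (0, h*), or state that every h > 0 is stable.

(-3.3333,0); λ=-2 ⇒ h* = (10/3)/2 = 1.6667.

Test eqn y'=λy, z=hλ:
  y_{n+1} = y_n + z·[4/5·y_n + 1/5·y_{n+1}] ⇒ (1 − 1/5z)y_{n+1} = (1 + 4/5z)y_n
  Hence R(z) = (1 + 4/5z)/(1 − 1/5z).

Boundary: |R(x)|=1, x<0.
x=-1.3: |R|=0.0317
R=−1: 1+4/5x = −1+1/5x ⇒ -3/5x=2 ⇒ x=2/(-3/5)=-3.3333
Confirm numerically:
  x=-2.962: |R|=0.86009 <1
  x=-2.077: |R|=0.46743 <1
  x=-1.825: |R|=0.33700 <1
  x=-1.812: |R|=0.33001 <1
  x=-3.890: |R|=1.18785 >1
  x=-3.505: |R|=1.06055 >1
  x=-3.353: |R|=1.00706 >1
So |R|<1 on (-3.3333, 0).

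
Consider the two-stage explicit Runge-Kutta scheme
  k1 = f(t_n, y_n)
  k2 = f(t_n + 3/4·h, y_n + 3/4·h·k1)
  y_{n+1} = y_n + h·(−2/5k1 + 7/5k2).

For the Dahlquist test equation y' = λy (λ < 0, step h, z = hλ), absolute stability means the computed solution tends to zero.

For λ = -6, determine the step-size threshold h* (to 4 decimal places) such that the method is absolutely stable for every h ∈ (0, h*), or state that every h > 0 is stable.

On y'=λy, z=hλ:
  k1=λy_n ⇒ h·k1=z·y_n;  k2=λ(1+3/4z)y_n ⇒ h·k2=z(1+3/4z)y_n
  y_{n+1}/y_n = 1 − 2/5z + 7/5z(1+3/4z) = 1 + z + 21/20z²
  R(z) = 1 + z + 21/20z².

Need |R(x)|<1, x<0.
x=-0.87: |R|=0.9247
R=1: x+21/20x²=0 ⇒ x=−20/21=-0.9524; min R=1−1/(4·21/20)=0.7619>−1
Confirm numerically:
  x=-0.692: |R|=0.81081 <1
  x=-0.682: |R|=0.80638 <1
  x=-0.597: |R|=0.77723 <1
  x=-1.516: |R|=1.89717 >1
  x=-1.298: |R|=1.47104 >1
  x=-0.984: |R|=1.03267 >1
Interval (-0.9524, 0).

(-0.9524,0); λ=-6 ⇒ h* = (20/21)/6 = 0.1587.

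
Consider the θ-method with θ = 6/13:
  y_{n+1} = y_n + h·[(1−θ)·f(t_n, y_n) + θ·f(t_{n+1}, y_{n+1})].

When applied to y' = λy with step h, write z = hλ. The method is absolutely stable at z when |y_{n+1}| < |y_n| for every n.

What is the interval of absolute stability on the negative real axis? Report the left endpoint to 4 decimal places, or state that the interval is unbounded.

(-26.0000, 0).

On y'=λy, z=hλ:
  y_{n+1} = y_n + z·[7/13·y_n + 6/13·y_{n+1}] ⇒ (1 − 6/13z)y_{n+1} = (1 + 7/13z)y_n
  Hence R(z) = (1 + 7/13z)/(1 − 6/13z).

Find x<0 with |R(x)|<1.
x=-1.33: |R|=0.1759
R=−1: 1+7/13x = −1+6/13x ⇒ -1/13x=2 ⇒ x=2/(-1/13)=-26.0000
Confirm numerically:
  x=-21.612: |R|=0.96924 <1
  x=-20.048: |R|=0.95534 <1
  x=-11.150: |R|=0.81414 <1
  x=-26.535: |R|=1.00311 >1
  x=-26.501: |R|=1.00291 >1
Stable set (-26.0000, 0).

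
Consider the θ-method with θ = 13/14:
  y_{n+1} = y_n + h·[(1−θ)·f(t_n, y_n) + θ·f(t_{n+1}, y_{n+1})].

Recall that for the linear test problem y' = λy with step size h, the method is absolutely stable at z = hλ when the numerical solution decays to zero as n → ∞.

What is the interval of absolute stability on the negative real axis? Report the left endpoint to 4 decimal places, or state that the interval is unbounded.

unbounded; (−∞, 0).

On y'=λy, z=hλ:
  y_{n+1} = y_n + z·[1/14·y_n + 13/14·y_{n+1}] ⇒ (1 − 13/14z)y_{n+1} = (1 + 1/14z)y_n
  ⇒ R(z) = (1 + 1/14z)/(1 − 13/14z).

Find x<0 with |R(x)|<1.
x=-1.42: |R|=0.3876
x=-2: |R|=0.3000
x=-10: |R|=0.0278
x=-100: |R|=0.0654
θ=13/14≥1/2 ⇒ |1+1/14x|<|1−13/14x| ∀x<0 ⇒ interval (−∞,0).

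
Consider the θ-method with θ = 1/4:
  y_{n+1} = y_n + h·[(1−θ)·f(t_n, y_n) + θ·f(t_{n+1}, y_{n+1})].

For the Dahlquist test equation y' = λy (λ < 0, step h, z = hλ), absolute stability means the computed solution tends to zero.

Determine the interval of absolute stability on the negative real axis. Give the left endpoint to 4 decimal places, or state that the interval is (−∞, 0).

(-4.0000, 0).

On y'=λy, z=hλ:
  y_{n+1} = y_n + z·[3/4·y_n + 1/4·y_{n+1}] ⇒ (1 − 1/4z)y_{n+1} = (1 + 3/4z)y_n
  ⇒ R(z) = (1 + 3/4z)/(1 − 1/4z).

Need |R(x)|<1, x<0.
x=-1.24: |R|=0.0534
R=−1: 1+3/4x = −1+1/4x ⇒ -1/2x=2 ⇒ x=2/(-1/2)=-4.0000
Confirm numerically:
  x=-3.853: |R|=0.96256 <1
  x=-3.389: |R|=0.83462 <1
  x=-2.705: |R|=0.61372 <1
  x=-2.536: |R|=0.55202 <1
  x=-4.093: |R|=1.02298 >1
  x=-4.072: |R|=1.01784 >1
Interval (-4.0000, 0).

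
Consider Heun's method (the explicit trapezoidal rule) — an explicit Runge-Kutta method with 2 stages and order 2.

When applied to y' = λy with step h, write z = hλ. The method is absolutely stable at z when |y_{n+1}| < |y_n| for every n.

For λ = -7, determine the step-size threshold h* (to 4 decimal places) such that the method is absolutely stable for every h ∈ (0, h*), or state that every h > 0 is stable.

Test eqn y'=λy, z=hλ:
  order 2, 2-stage ⇒ R(z)=1+z+z^2/2
  (e.g. R(-1.7)=0.74500, |R|=0.74500)

Find x<0 with |R(x)|<1.
x=-1.7: |R|=0.7450
|R(-1.37)|=0.5685 |R(-1.11)|=0.5060 |R(-0.92)|=0.5032
Bisect:
  x_lo=-2.3306 |R|=1.3853  x_hi=-0.0662 |R|=0.9360
  mid=-1.19840 |R|=0.51968 →hi
  mid=-1.76451 |R|=0.79224 →hi
  mid=-2.04757 |R|=1.04870 →lo
  mid=-1.90604 |R|=0.91046 →hi
  mid=-1.97681 |R|=0.97707 →hi
  mid=-2.01219 |R|=1.01226 →lo
  mid=-1.99450 |R|=0.99451 →hi
  mid=-2.00334 |R|=1.00335 →lo
  ...
  [-2.00002,-1.99989] ⇒ x*=-2.0000
Stable set (-2.0000, 0).

(-2.0000,0); λ=-7 ⇒ h* = 0.2857.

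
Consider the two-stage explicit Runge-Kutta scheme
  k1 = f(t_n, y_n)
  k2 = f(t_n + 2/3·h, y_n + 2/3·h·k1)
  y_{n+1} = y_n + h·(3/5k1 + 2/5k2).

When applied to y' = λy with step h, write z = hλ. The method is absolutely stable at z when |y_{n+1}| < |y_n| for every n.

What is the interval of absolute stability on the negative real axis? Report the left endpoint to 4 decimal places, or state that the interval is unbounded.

On y'=λy, z=hλ:
  k1=λy_n ⇒ h·k1=z·y_n;  k2=λ(1+2/3z)y_n ⇒ h·k2=z(1+2/3z)y_n
  y_{n+1}/y_n = 1 + 3/5z + 2/5z(1+2/3z) = 1 + z + 4/15z²
  so R(z) = 1 + z + 4/15z².

Need |R(x)|<1, x<0.
x=-1.05: |R|=0.2440
R=1: x+4/15x²=0 ⇒ x=−15/4=-3.7500; min R=1−1/(4·4/15)=0.0625>−1
Confirm numerically:
  x=-3.593: |R|=0.84957 <1
  x=-3.119: |R|=0.47518 <1
  x=-2.894: |R|=0.33940 <1
  x=-4.171: |R|=1.46826 >1
  x=-3.791: |R|=1.04145 >1
Interval (-3.7500, 0).

(-3.7500, 0).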